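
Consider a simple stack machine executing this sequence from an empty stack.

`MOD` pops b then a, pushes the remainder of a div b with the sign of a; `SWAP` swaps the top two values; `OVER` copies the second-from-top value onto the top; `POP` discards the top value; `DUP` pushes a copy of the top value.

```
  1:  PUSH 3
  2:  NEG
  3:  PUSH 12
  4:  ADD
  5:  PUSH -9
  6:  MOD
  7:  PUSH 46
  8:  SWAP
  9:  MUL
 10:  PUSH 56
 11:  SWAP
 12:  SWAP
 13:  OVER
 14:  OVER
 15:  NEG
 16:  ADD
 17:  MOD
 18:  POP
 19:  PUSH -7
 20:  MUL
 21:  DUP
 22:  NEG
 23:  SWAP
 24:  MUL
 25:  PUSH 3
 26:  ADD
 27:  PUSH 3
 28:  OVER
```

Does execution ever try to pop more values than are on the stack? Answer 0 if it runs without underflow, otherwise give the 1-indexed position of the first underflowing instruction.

0

PUSH 3   [3]
NEG      [-3]
PUSH 12  [-3, 12]
ADD      [9]
PUSH -9  [9, -9]
MOD      [0]
PUSH 46  [0, 46]
SWAP     [46, 0]
MUL      [0]
PUSH 56  [0, 56]
SWAP     [56, 0]
SWAP     [0, 56]
OVER     [0, 56, 0]
OVER     [0, 56, 0, 56]
NEG      [0, 56, 0, -56]
ADD      [0, 56, -56]
MOD      [0, 0]
POP      [0]
PUSH -7  [0, -7]
MUL      [0]
DUP      [0, 0]
NEG      [0, 0]
SWAP     [0, 0]
MUL      [0]
PUSH 3   [0, 3]
ADD      [3]
PUSH 3   [3, 3]
OVER     [3, 3, 3]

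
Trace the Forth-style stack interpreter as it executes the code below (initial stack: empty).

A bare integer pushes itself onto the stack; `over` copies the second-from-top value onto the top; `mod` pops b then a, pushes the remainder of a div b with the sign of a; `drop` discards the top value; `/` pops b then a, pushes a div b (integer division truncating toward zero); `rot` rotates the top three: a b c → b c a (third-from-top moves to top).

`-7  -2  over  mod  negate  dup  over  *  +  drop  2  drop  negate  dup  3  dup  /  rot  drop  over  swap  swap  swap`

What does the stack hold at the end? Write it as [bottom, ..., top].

[7, 7, 1]

-7     : -7
-2     : -7 -2
over   : -7 -2 -7
mod    : -7 -2
negate : -7 2
dup    : -7 2 2
over   : -7 2 2 2
*      : -7 2 4
+      : -7 6
drop   : -7
2      : -7 2
drop   : -7
negate : 7
dup    : 7 7
3      : 7 7 3
dup    : 7 7 3 3
/      : 7 7 1
rot    : 7 1 7
drop   : 7 1
over   : 7 1 7
swap   : 7 7 1
swap   : 7 1 7
swap   : 7 7 1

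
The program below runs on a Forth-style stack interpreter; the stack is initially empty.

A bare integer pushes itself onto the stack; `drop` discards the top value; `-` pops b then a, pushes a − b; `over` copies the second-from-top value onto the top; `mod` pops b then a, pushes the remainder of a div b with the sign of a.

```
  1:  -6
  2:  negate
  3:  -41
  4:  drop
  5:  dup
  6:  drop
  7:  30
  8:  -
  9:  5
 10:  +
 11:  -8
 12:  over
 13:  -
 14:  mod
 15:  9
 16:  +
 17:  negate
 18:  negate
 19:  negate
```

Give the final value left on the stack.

-6     : [-6]
negate : [6]
-41    : [6, -41]
drop   : [6]
dup    : [6, 6]
drop   : [6]
30     : [6, 30]
-      : [-24]
5      : [-24, 5]
+      : [-19]
-8     : [-19, -8]
over   : [-19, -8, -19]
-      : [-19, 11]
mod    : [-8]
9      : [-8, 9]
+      : [1]
negate : [-1]
negate : [1]
negate : [-1]

-1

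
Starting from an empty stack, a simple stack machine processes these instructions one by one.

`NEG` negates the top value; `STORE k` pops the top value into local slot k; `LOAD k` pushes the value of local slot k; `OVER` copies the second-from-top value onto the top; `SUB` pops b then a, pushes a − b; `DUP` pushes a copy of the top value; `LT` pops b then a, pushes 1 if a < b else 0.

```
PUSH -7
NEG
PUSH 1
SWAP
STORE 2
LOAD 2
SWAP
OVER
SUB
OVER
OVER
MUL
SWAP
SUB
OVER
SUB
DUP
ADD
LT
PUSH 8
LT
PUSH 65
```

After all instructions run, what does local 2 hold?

7

PUSH -7 → -7
NEG     → 7
PUSH 1  → 7 1
SWAP    → 1 7
STORE 2 → 1
LOAD 2  → 1 7
SWAP    → 7 1
OVER    → 7 1 7
SUB     → 7 -6
OVER    → 7 -6 7
OVER    → 7 -6 7 -6
MUL     → 7 -6 -42
SWAP    → 7 -42 -6
SUB     → 7 -36
OVER    → 7 -36 7
SUB     → 7 -43
DUP     → 7 -43 -43
ADD     → 7 -86
LT      → 0
PUSH 8  → 0 8
LT      → 1
PUSH 65 → 1 65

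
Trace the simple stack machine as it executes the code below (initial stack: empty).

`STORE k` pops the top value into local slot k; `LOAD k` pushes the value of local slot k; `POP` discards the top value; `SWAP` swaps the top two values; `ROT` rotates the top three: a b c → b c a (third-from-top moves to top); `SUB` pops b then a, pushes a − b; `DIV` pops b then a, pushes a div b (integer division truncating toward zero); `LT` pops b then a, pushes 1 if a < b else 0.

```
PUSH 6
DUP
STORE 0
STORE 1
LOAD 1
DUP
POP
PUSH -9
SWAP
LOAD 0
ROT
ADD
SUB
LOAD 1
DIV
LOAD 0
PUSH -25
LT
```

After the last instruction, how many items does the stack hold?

PUSH 6   -> [6]
DUP      -> [6, 6]
STORE 0  -> [6]
STORE 1  -> []
LOAD 1   -> [6]
DUP      -> [6, 6]
POP      -> [6]
PUSH -9  -> [6, -9]
SWAP     -> [-9, 6]
LOAD 0   -> [-9, 6, 6]
ROT      -> [6, 6, -9]
ADD      -> [6, -3]
SUB      -> [9]
LOAD 1   -> [9, 6]
DIV      -> [1]
LOAD 0   -> [1, 6]
PUSH -25 -> [1, 6, -25]
LT       -> [1, 0]

2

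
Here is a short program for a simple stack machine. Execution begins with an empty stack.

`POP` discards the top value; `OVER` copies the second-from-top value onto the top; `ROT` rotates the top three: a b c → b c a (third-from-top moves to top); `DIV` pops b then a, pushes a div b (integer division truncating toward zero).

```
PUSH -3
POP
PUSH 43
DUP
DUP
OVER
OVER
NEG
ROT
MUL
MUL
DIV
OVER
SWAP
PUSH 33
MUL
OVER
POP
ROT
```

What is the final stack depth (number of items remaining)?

PUSH -3 -> -3
POP     -> (empty)
PUSH 43 -> 43
DUP     -> 43 43
DUP     -> 43 43 43
OVER    -> 43 43 43 43
OVER    -> 43 43 43 43 43
NEG     -> 43 43 43 43 -43
ROT     -> 43 43 43 -43 43
MUL     -> 43 43 43 -1849
MUL     -> 43 43 -79507
DIV     -> 43 0
OVER    -> 43 0 43
SWAP    -> 43 43 0
PUSH 33 -> 43 43 0 33
MUL     -> 43 43 0
OVER    -> 43 43 0 43
POP     -> 43 43 0
ROT     -> 43 0 43

3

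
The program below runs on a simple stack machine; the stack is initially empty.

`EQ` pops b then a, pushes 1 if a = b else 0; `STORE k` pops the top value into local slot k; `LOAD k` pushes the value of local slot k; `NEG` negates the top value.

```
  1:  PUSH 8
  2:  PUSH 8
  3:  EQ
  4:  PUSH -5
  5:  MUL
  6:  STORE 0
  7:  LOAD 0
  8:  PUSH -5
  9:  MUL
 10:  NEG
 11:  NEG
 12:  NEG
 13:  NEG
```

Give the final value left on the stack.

PUSH 8  : [8]
PUSH 8  : [8, 8]
EQ      : [1]
PUSH -5 : [1, -5]
MUL     : [-5]
STORE 0 : []
LOAD 0  : [-5]
PUSH -5 : [-5, -5]
MUL     : [25]
NEG     : [-25]
NEG     : [25]
NEG     : [-25]
NEG     : [25]

25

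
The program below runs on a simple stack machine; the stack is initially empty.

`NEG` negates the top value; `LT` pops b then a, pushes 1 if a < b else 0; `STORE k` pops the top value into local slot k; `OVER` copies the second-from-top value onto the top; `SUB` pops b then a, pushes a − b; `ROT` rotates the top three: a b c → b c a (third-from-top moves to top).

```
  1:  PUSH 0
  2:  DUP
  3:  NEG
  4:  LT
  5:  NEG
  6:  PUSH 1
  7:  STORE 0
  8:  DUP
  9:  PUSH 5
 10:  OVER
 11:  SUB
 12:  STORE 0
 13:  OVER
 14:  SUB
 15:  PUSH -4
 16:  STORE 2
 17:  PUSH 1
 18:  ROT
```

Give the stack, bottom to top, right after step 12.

PUSH 0  → [0]
DUP     → [0, 0]
NEG     → [0, 0]
LT      → [0]
NEG     → [0]
PUSH 1  → [0, 1]
STORE 0 → [0]
DUP     → [0, 0]
PUSH 5  → [0, 0, 5]
OVER    → [0, 0, 5, 0]
SUB     → [0, 0, 5]
STORE 0 → [0, 0]

[0, 0]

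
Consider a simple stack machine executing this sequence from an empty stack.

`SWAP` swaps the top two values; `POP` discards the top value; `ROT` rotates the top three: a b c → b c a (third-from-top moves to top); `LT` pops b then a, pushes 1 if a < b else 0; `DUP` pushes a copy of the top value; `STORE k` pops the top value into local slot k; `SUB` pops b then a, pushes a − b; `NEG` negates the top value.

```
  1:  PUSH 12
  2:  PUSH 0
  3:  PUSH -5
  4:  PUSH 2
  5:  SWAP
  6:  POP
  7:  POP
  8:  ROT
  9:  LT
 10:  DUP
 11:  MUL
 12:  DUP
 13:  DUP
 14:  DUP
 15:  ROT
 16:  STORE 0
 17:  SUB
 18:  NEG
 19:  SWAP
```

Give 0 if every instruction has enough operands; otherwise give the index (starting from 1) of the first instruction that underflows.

8

PUSH 12  12
PUSH 0   12 0
PUSH -5  12 0 -5
PUSH 2   12 0 -5 2
SWAP     12 0 2 -5
POP      12 0 2
POP      12 0
ROT  — needs 3 operands, stack has 2 → underflow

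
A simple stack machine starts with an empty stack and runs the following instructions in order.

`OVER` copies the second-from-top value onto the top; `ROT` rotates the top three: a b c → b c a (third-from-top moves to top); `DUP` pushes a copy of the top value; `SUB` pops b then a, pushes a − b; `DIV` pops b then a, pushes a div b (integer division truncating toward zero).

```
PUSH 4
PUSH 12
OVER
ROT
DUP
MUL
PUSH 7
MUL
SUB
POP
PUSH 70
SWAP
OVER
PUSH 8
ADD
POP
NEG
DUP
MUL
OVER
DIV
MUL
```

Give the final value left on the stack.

PUSH 4  : [4]
PUSH 12 : [4, 12]
OVER    : [4, 12, 4]
ROT     : [12, 4, 4]
DUP     : [12, 4, 4, 4]
MUL     : [12, 4, 16]
PUSH 7  : [12, 4, 16, 7]
MUL     : [12, 4, 112]
SUB     : [12, -108]
POP     : [12]
PUSH 70 : [12, 70]
SWAP    : [70, 12]
OVER    : [70, 12, 70]
PUSH 8  : [70, 12, 70, 8]
ADD     : [70, 12, 78]
POP     : [70, 12]
NEG     : [70, -12]
DUP     : [70, -12, -12]
MUL     : [70, 144]
OVER    : [70, 144, 70]
DIV     : [70, 2]
MUL     : [140]

140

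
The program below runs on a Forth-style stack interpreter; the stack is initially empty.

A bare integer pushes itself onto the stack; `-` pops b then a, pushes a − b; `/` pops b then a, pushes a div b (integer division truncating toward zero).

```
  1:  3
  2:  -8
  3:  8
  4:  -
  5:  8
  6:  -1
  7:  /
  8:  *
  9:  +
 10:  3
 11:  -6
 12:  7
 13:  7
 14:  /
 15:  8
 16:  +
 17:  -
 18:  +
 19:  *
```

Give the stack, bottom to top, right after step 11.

[131, 3, -6]

3  : [3]
-8 : [3, -8]
8  : [3, -8, 8]
-  : [3, -16]
8  : [3, -16, 8]
-1 : [3, -16, 8, -1]
/  : [3, -16, -8]
*  : [3, 128]
+  : [131]
3  : [131, 3]
-6 : [131, 3, -6]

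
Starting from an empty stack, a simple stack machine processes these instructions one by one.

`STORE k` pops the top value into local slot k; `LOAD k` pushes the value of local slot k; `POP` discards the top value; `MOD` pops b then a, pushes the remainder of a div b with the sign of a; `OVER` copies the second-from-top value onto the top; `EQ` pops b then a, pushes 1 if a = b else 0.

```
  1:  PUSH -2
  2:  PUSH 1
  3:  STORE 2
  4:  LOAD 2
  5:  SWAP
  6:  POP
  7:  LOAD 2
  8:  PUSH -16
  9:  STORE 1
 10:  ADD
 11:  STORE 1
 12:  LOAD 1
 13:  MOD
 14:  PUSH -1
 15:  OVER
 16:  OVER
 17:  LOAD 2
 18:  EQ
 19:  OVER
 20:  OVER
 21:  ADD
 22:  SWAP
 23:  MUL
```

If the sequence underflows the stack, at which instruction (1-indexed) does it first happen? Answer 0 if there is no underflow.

PUSH -2  -> -2
PUSH 1   -> -2 1
STORE 2  -> -2
LOAD 2   -> -2 1
SWAP     -> 1 -2
POP      -> 1
LOAD 2   -> 1 1
PUSH -16 -> 1 1 -16
STORE 1  -> 1 1
ADD      -> 2
STORE 1  -> (empty)
LOAD 1   -> 2
MOD  — needs 2 operands, stack has 1 → underflow

13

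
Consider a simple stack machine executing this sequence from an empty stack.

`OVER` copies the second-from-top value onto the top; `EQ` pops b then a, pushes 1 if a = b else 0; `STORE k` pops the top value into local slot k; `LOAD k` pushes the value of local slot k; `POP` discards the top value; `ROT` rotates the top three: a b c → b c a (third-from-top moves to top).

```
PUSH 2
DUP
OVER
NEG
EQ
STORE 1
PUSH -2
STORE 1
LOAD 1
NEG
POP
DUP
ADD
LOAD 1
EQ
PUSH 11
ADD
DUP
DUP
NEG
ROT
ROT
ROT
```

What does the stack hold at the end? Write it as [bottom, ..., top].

PUSH 2  → [2]
DUP     → [2, 2]
OVER    → [2, 2, 2]
NEG     → [2, 2, -2]
EQ      → [2, 0]
STORE 1 → [2]
PUSH -2 → [2, -2]
STORE 1 → [2]
LOAD 1  → [2, -2]
NEG     → [2, 2]
POP     → [2]
DUP     → [2, 2]
ADD     → [4]
LOAD 1  → [4, -2]
EQ      → [0]
PUSH 11 → [0, 11]
ADD     → [11]
DUP     → [11, 11]
DUP     → [11, 11, 11]
NEG     → [11, 11, -11]
ROT     → [11, -11, 11]
ROT     → [-11, 11, 11]
ROT     → [11, 11, -11]

[11, 11, -11]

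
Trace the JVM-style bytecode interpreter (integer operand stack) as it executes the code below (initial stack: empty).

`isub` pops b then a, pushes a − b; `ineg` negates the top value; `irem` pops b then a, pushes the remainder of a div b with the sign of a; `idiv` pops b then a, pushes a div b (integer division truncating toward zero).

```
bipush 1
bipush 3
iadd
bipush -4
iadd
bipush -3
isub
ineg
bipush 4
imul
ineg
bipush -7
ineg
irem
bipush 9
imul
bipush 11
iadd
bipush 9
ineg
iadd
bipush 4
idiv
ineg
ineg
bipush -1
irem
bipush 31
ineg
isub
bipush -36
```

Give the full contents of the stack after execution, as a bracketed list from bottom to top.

bipush 1   → 1
bipush 3   → 1 3
iadd       → 4
bipush -4  → 4 -4
iadd       → 0
bipush -3  → 0 -3
isub       → 3
ineg       → -3
bipush 4   → -3 4
imul       → -12
ineg       → 12
bipush -7  → 12 -7
ineg       → 12 7
irem       → 5
bipush 9   → 5 9
imul       → 45
bipush 11  → 45 11
iadd       → 56
bipush 9   → 56 9
ineg       → 56 -9
iadd       → 47
bipush 4   → 47 4
idiv       → 11
ineg       → -11
ineg       → 11
bipush -1  → 11 -1
irem       → 0
bipush 31  → 0 31
ineg       → 0 -31
isub       → 31
bipush -36 → 31 -36

[31, -36]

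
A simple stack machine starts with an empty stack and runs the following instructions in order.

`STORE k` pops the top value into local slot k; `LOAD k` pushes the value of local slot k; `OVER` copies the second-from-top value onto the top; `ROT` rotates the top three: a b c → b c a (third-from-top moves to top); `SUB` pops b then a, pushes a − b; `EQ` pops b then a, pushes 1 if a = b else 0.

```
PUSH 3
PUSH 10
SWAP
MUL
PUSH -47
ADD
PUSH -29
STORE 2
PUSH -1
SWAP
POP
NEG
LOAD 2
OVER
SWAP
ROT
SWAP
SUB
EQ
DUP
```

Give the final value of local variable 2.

-29

PUSH 3   : 3
PUSH 10  : 3 10
SWAP     : 10 3
MUL      : 30
PUSH -47 : 30 -47
ADD      : -17
PUSH -29 : -17 -29
STORE 2  : -17
PUSH -1  : -17 -1
SWAP     : -1 -17
POP      : -1
NEG      : 1
LOAD 2   : 1 -29
OVER     : 1 -29 1
SWAP     : 1 1 -29
ROT      : 1 -29 1
SWAP     : 1 1 -29
SUB      : 1 30
EQ       : 0
DUP      : 0 0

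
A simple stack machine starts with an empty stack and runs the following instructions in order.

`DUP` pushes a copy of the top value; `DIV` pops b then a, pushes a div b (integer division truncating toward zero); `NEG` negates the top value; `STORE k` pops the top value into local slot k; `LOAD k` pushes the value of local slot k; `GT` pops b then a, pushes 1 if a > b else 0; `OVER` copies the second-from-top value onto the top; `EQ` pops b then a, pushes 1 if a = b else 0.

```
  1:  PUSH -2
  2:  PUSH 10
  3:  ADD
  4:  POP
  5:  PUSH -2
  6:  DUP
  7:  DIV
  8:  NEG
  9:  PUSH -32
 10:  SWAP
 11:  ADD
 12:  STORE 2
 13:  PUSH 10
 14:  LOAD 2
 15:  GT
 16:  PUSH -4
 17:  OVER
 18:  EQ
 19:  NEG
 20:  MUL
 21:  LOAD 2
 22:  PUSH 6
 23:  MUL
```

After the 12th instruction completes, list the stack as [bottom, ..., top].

[]

PUSH -2  : -2
PUSH 10  : -2 10
ADD      : 8
POP      : (empty)
PUSH -2  : -2
DUP      : -2 -2
DIV      : 1
NEG      : -1
PUSH -32 : -1 -32
SWAP     : -32 -1
ADD      : -33
STORE 2  : (empty)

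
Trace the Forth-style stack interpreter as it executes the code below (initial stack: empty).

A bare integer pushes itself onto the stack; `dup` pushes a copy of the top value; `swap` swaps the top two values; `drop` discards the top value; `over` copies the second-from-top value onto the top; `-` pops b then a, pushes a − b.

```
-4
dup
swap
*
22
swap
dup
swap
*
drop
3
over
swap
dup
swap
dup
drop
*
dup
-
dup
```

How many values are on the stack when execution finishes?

-4   → -4
dup  → -4 -4
swap → -4 -4
*    → 16
22   → 16 22
swap → 22 16
dup  → 22 16 16
swap → 22 16 16
*    → 22 256
drop → 22
3    → 22 3
over → 22 3 22
swap → 22 22 3
dup  → 22 22 3 3
swap → 22 22 3 3
dup  → 22 22 3 3 3
drop → 22 22 3 3
*    → 22 22 9
dup  → 22 22 9 9
-    → 22 22 0
dup  → 22 22 0 0

4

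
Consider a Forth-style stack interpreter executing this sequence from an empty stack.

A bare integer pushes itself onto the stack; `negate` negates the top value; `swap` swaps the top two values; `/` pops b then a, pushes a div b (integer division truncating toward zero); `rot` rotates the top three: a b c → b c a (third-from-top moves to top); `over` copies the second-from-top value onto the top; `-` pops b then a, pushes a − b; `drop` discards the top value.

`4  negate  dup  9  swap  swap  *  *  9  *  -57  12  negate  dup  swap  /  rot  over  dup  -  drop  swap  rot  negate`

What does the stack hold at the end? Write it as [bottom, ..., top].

[1296, 1, 57]

4       [4]
negate  [-4]
dup     [-4, -4]
9       [-4, -4, 9]
swap    [-4, 9, -4]
swap    [-4, -4, 9]
*       [-4, -36]
*       [144]
9       [144, 9]
*       [1296]
-57     [1296, -57]
12      [1296, -57, 12]
negate  [1296, -57, -12]
dup     [1296, -57, -12, -12]
swap    [1296, -57, -12, -12]
/       [1296, -57, 1]
rot     [-57, 1, 1296]
over    [-57, 1, 1296, 1]
dup     [-57, 1, 1296, 1, 1]
-       [-57, 1, 1296, 0]
drop    [-57, 1, 1296]
swap    [-57, 1296, 1]
rot     [1296, 1, -57]
negate  [1296, 1, 57]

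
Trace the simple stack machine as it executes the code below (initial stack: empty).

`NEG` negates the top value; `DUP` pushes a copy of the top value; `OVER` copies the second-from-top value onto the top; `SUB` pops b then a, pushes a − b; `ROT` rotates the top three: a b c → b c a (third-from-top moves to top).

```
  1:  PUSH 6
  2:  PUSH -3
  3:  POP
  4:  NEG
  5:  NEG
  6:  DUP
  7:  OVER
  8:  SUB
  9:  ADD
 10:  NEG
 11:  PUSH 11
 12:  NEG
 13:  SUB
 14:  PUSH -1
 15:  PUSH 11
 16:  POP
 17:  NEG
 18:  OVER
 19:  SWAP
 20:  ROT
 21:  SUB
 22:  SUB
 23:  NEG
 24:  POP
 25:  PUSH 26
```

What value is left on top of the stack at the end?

26

PUSH 6  → [6]
PUSH -3 → [6, -3]
POP     → [6]
NEG     → [-6]
NEG     → [6]
DUP     → [6, 6]
OVER    → [6, 6, 6]
SUB     → [6, 0]
ADD     → [6]
NEG     → [-6]
PUSH 11 → [-6, 11]
NEG     → [-6, -11]
SUB     → [5]
PUSH -1 → [5, -1]
PUSH 11 → [5, -1, 11]
POP     → [5, -1]
NEG     → [5, 1]
OVER    → [5, 1, 5]
SWAP    → [5, 5, 1]
ROT     → [5, 1, 5]
SUB     → [5, -4]
SUB     → [9]
NEG     → [-9]
POP     → []
PUSH 26 → [26]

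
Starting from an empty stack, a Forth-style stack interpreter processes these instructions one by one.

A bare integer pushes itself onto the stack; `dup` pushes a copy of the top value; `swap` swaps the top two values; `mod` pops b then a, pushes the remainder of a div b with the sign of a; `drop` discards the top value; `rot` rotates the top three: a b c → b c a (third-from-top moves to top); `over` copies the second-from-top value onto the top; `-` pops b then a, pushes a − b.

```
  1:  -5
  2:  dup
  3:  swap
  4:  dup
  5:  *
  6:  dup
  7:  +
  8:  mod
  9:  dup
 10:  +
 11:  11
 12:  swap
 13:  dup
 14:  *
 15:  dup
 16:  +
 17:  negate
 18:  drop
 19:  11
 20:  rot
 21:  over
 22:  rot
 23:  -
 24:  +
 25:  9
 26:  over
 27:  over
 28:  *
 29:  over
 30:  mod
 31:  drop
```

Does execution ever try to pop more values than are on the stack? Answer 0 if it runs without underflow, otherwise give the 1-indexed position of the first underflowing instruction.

20

-5     : -5
dup    : -5 -5
swap   : -5 -5
dup    : -5 -5 -5
*      : -5 25
dup    : -5 25 25
+      : -5 50
mod    : -5
dup    : -5 -5
+      : -10
11     : -10 11
swap   : 11 -10
dup    : 11 -10 -10
*      : 11 100
dup    : 11 100 100
+      : 11 200
negate : 11 -200
drop   : 11
11     : 11 11
rot  — needs 3 operands, stack has 2 → underflow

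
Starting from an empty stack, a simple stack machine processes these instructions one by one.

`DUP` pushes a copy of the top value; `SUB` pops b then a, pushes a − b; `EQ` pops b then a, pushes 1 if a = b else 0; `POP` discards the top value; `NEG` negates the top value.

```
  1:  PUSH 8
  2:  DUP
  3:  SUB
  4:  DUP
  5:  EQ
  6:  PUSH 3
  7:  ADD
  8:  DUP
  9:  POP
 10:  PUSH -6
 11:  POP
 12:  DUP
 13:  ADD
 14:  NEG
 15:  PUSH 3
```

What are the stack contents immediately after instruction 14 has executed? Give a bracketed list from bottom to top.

[-8]

PUSH 8   [8]
DUP      [8, 8]
SUB      [0]
DUP      [0, 0]
EQ       [1]
PUSH 3   [1, 3]
ADD      [4]
DUP      [4, 4]
POP      [4]
PUSH -6  [4, -6]
POP      [4]
DUP      [4, 4]
ADD      [8]
NEG      [-8]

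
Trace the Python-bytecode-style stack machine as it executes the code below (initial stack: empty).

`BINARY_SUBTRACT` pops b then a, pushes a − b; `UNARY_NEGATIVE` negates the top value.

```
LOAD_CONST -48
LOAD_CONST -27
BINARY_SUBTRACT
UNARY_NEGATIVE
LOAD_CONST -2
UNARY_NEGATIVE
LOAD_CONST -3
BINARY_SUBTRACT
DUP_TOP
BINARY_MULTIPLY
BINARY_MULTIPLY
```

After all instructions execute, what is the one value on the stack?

525

LOAD_CONST -48  : -48
LOAD_CONST -27  : -48 -27
BINARY_SUBTRACT : -21
UNARY_NEGATIVE  : 21
LOAD_CONST -2   : 21 -2
UNARY_NEGATIVE  : 21 2
LOAD_CONST -3   : 21 2 -3
BINARY_SUBTRACT : 21 5
DUP_TOP         : 21 5 5
BINARY_MULTIPLY : 21 25
BINARY_MULTIPLY : 525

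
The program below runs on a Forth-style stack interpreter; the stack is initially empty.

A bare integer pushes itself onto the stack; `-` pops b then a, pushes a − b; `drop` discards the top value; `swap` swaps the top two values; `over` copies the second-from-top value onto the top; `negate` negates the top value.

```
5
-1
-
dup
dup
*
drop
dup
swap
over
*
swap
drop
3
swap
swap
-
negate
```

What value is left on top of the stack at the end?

-33

5       5
-1      5 -1
-       6
dup     6 6
dup     6 6 6
*       6 36
drop    6
dup     6 6
swap    6 6
over    6 6 6
*       6 36
swap    36 6
drop    36
3       36 3
swap    3 36
swap    36 3
-       33
negate  -33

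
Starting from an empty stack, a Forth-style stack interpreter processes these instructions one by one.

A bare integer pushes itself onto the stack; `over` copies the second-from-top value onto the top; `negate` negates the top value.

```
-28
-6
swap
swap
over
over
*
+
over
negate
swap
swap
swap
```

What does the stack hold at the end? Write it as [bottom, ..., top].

[-28, 28, 162]

-28    -> [-28]
-6     -> [-28, -6]
swap   -> [-6, -28]
swap   -> [-28, -6]
over   -> [-28, -6, -28]
over   -> [-28, -6, -28, -6]
*      -> [-28, -6, 168]
+      -> [-28, 162]
over   -> [-28, 162, -28]
negate -> [-28, 162, 28]
swap   -> [-28, 28, 162]
swap   -> [-28, 162, 28]
swap   -> [-28, 28, 162]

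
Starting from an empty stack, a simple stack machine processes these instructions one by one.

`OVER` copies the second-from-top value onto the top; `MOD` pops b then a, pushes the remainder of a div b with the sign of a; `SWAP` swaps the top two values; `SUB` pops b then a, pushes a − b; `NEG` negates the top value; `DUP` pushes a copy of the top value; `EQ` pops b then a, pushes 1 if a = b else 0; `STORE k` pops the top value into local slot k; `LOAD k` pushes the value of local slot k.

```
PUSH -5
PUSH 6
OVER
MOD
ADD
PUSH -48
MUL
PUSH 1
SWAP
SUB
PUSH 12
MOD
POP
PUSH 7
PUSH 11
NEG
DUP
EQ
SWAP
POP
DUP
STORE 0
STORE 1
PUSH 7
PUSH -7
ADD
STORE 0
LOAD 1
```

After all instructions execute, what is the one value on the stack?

PUSH -5  : [-5]
PUSH 6   : [-5, 6]
OVER     : [-5, 6, -5]
MOD      : [-5, 1]
ADD      : [-4]
PUSH -48 : [-4, -48]
MUL      : [192]
PUSH 1   : [192, 1]
SWAP     : [1, 192]
SUB      : [-191]
PUSH 12  : [-191, 12]
MOD      : [-11]
POP      : []
PUSH 7   : [7]
PUSH 11  : [7, 11]
NEG      : [7, -11]
DUP      : [7, -11, -11]
EQ       : [7, 1]
SWAP     : [1, 7]
POP      : [1]
DUP      : [1, 1]
STORE 0  : [1]
STORE 1  : []
PUSH 7   : [7]
PUSH -7  : [7, -7]
ADD      : [0]
STORE 0  : []
LOAD 1   : [1]

1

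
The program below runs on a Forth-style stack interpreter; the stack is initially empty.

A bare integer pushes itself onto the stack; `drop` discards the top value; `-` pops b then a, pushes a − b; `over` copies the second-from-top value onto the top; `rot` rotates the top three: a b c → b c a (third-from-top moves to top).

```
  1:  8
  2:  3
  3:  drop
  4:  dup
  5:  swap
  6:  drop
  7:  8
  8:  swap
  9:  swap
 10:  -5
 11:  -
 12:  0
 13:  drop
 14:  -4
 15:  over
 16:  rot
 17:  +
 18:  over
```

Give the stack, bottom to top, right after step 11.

8     [8]
3     [8, 3]
drop  [8]
dup   [8, 8]
swap  [8, 8]
drop  [8]
8     [8, 8]
swap  [8, 8]
swap  [8, 8]
-5    [8, 8, -5]
-     [8, 13]

[8, 13]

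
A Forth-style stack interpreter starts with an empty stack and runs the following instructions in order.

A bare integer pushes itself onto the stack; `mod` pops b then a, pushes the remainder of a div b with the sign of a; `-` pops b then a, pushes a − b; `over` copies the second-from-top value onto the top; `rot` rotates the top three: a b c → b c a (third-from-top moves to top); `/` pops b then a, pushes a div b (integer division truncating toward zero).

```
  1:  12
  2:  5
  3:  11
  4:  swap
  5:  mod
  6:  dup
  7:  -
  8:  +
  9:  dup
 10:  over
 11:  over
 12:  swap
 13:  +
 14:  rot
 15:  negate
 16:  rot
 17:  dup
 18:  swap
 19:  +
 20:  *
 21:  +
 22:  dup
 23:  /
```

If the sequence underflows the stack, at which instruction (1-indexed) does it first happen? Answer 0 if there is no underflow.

0

12     → 12
5      → 12 5
11     → 12 5 11
swap   → 12 11 5
mod    → 12 1
dup    → 12 1 1
-      → 12 0
+      → 12
dup    → 12 12
over   → 12 12 12
over   → 12 12 12 12
swap   → 12 12 12 12
+      → 12 12 24
rot    → 12 24 12
negate → 12 24 -12
rot    → 24 -12 12
dup    → 24 -12 12 12
swap   → 24 -12 12 12
+      → 24 -12 24
*      → 24 -288
+      → -264
dup    → -264 -264
/      → 1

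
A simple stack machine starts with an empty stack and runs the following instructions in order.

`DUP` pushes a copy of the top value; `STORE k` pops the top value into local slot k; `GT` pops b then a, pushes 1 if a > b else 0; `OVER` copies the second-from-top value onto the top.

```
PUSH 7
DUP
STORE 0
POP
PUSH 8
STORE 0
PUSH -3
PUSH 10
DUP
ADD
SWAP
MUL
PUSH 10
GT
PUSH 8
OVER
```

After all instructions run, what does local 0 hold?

8

PUSH 7   7
DUP      7 7
STORE 0  7
POP      (empty)
PUSH 8   8
STORE 0  (empty)
PUSH -3  -3
PUSH 10  -3 10
DUP      -3 10 10
ADD      -3 20
SWAP     20 -3
MUL      -60
PUSH 10  -60 10
GT       0
PUSH 8   0 8
OVER     0 8 0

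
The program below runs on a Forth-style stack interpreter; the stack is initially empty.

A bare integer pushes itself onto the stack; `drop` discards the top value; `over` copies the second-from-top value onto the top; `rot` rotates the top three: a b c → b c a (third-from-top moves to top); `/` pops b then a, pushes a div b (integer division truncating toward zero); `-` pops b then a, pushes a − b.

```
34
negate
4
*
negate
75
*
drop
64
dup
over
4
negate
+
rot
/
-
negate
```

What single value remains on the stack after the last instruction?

-64

34     -> [34]
negate -> [-34]
4      -> [-34, 4]
*      -> [-136]
negate -> [136]
75     -> [136, 75]
*      -> [10200]
drop   -> []
64     -> [64]
dup    -> [64, 64]
over   -> [64, 64, 64]
4      -> [64, 64, 64, 4]
negate -> [64, 64, 64, -4]
+      -> [64, 64, 60]
rot    -> [64, 60, 64]
/      -> [64, 0]
-      -> [64]
negate -> [-64]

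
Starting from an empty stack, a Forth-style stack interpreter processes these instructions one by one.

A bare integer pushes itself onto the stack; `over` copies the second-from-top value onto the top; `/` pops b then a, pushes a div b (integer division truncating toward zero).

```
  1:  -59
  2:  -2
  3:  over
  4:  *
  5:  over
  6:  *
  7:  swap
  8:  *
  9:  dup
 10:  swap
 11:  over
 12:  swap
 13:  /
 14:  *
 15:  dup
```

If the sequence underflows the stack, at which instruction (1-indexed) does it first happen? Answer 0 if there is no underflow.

0

-59  : [-59]
-2   : [-59, -2]
over : [-59, -2, -59]
*    : [-59, 118]
over : [-59, 118, -59]
*    : [-59, -6962]
swap : [-6962, -59]
*    : [410758]
dup  : [410758, 410758]
swap : [410758, 410758]
over : [410758, 410758, 410758]
swap : [410758, 410758, 410758]
/    : [410758, 1]
*    : [410758]
dup  : [410758, 410758]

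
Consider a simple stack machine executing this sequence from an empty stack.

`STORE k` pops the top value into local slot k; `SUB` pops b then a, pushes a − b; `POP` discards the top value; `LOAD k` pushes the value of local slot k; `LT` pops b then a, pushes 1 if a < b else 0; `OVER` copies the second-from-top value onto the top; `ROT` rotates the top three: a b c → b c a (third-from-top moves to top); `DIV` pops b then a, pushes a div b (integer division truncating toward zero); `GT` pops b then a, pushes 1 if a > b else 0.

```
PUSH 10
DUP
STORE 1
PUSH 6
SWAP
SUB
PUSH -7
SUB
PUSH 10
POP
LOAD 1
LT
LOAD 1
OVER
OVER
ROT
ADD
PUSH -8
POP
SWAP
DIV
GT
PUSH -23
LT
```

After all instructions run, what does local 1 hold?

10

PUSH 10   10
DUP       10 10
STORE 1   10
PUSH 6    10 6
SWAP      6 10
SUB       -4
PUSH -7   -4 -7
SUB       3
PUSH 10   3 10
POP       3
LOAD 1    3 10
LT        1
LOAD 1    1 10
OVER      1 10 1
OVER      1 10 1 10
ROT       1 1 10 10
ADD       1 1 20
PUSH -8   1 1 20 -8
POP       1 1 20
SWAP      1 20 1
DIV       1 20
GT        0
PUSH -23  0 -23
LT        0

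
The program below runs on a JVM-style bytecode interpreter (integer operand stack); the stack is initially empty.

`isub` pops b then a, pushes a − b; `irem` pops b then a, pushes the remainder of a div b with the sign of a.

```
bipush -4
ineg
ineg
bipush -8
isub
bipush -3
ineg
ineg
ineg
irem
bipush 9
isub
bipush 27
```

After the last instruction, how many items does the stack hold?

2

bipush -4  [-4]
ineg       [4]
ineg       [-4]
bipush -8  [-4, -8]
isub       [4]
bipush -3  [4, -3]
ineg       [4, 3]
ineg       [4, -3]
ineg       [4, 3]
irem       [1]
bipush 9   [1, 9]
isub       [-8]
bipush 27  [-8, 27]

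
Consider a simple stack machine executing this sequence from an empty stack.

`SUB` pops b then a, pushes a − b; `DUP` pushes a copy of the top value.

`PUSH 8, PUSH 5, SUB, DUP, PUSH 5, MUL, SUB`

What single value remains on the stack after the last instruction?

-12

PUSH 8 -> 8
PUSH 5 -> 8 5
SUB    -> 3
DUP    -> 3 3
PUSH 5 -> 3 3 5
MUL    -> 3 15
SUB    -> -12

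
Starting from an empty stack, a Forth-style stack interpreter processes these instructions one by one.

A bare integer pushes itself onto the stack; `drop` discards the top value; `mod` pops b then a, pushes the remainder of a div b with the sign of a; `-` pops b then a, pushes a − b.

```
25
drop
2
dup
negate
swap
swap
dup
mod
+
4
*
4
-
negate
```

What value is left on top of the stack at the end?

25     -> [25]
drop   -> []
2      -> [2]
dup    -> [2, 2]
negate -> [2, -2]
swap   -> [-2, 2]
swap   -> [2, -2]
dup    -> [2, -2, -2]
mod    -> [2, 0]
+      -> [2]
4      -> [2, 4]
*      -> [8]
4      -> [8, 4]
-      -> [4]
negate -> [-4]

-4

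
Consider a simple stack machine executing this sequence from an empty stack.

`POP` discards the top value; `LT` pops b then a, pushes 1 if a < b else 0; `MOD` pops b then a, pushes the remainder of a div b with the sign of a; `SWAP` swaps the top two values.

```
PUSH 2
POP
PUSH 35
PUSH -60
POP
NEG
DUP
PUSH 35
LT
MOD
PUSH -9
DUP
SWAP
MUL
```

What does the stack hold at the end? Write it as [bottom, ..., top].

[0, 81]

PUSH 2    2
POP       (empty)
PUSH 35   35
PUSH -60  35 -60
POP       35
NEG       -35
DUP       -35 -35
PUSH 35   -35 -35 35
LT        -35 1
MOD       0
PUSH -9   0 -9
DUP       0 -9 -9
SWAP      0 -9 -9
MUL       0 81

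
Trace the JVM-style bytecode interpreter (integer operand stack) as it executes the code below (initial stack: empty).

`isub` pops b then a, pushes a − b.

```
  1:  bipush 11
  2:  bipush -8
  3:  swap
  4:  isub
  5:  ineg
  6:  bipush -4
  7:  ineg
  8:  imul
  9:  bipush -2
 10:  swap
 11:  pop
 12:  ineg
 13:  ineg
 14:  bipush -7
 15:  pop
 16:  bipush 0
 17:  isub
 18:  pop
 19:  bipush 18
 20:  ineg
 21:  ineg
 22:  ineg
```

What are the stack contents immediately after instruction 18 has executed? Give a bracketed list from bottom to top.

[]

bipush 11  11
bipush -8  11 -8
swap       -8 11
isub       -19
ineg       19
bipush -4  19 -4
ineg       19 4
imul       76
bipush -2  76 -2
swap       -2 76
pop        -2
ineg       2
ineg       -2
bipush -7  -2 -7
pop        -2
bipush 0   -2 0
isub       -2
pop        (empty)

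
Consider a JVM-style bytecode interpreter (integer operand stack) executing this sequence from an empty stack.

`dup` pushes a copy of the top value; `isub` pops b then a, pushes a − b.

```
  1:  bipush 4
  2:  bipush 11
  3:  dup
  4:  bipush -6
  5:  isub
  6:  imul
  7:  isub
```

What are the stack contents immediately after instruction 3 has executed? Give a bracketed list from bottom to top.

[4, 11, 11]

bipush 4  : 4
bipush 11 : 4 11
dup       : 4 11 11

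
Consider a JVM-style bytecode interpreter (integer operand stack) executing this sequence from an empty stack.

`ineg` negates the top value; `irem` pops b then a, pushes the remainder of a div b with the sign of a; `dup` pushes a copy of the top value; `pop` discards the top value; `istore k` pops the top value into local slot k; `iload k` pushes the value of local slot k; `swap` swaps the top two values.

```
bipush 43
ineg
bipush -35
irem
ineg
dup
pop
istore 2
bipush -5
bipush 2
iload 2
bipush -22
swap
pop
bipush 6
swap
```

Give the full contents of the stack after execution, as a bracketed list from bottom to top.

bipush 43  → [43]
ineg       → [-43]
bipush -35 → [-43, -35]
irem       → [-8]
ineg       → [8]
dup        → [8, 8]
pop        → [8]
istore 2   → []
bipush -5  → [-5]
bipush 2   → [-5, 2]
iload 2    → [-5, 2, 8]
bipush -22 → [-5, 2, 8, -22]
swap       → [-5, 2, -22, 8]
pop        → [-5, 2, -22]
bipush 6   → [-5, 2, -22, 6]
swap       → [-5, 2, 6, -22]

[-5, 2, 6, -22]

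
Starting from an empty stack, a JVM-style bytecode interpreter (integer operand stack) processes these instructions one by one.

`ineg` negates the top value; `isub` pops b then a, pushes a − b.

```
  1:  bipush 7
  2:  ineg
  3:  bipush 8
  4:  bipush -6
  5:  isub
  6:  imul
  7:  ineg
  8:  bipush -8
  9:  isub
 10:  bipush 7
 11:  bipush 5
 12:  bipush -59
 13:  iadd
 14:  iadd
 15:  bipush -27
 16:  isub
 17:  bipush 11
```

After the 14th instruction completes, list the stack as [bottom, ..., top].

bipush 7    7
ineg        -7
bipush 8    -7 8
bipush -6   -7 8 -6
isub        -7 14
imul        -98
ineg        98
bipush -8   98 -8
isub        106
bipush 7    106 7
bipush 5    106 7 5
bipush -59  106 7 5 -59
iadd        106 7 -54
iadd        106 -47

[106, -47]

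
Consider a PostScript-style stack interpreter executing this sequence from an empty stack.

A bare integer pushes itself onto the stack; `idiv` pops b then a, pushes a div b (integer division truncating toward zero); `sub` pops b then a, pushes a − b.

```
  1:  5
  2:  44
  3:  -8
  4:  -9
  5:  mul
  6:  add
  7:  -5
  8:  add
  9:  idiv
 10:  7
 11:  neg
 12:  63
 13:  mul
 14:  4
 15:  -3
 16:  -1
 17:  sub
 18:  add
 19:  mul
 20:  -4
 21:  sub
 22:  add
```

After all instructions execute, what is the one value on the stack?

5    → 5
44   → 5 44
-8   → 5 44 -8
-9   → 5 44 -8 -9
mul  → 5 44 72
add  → 5 116
-5   → 5 116 -5
add  → 5 111
idiv → 0
7    → 0 7
neg  → 0 -7
63   → 0 -7 63
mul  → 0 -441
4    → 0 -441 4
-3   → 0 -441 4 -3
-1   → 0 -441 4 -3 -1
sub  → 0 -441 4 -2
add  → 0 -441 2
mul  → 0 -882
-4   → 0 -882 -4
sub  → 0 -878
add  → -878

-878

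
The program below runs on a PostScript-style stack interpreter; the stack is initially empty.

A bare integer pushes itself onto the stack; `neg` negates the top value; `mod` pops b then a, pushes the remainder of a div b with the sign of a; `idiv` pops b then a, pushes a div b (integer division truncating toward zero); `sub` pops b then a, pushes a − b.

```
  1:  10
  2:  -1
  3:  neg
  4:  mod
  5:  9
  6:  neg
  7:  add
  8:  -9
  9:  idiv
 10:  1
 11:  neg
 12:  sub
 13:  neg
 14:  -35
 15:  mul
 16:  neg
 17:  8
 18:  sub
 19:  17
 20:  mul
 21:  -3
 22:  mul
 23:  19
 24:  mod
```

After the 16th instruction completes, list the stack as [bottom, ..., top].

[-70]

10    [10]
-1    [10, -1]
neg   [10, 1]
mod   [0]
9     [0, 9]
neg   [0, -9]
add   [-9]
-9    [-9, -9]
idiv  [1]
1     [1, 1]
neg   [1, -1]
sub   [2]
neg   [-2]
-35   [-2, -35]
mul   [70]
neg   [-70]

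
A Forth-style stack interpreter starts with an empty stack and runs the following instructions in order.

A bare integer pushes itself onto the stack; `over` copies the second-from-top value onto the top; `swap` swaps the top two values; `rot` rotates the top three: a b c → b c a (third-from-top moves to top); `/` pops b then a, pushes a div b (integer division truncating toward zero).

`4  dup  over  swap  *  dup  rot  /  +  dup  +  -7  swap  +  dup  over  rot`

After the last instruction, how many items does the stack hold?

3

4     4
dup   4 4
over  4 4 4
swap  4 4 4
*     4 16
dup   4 16 16
rot   16 16 4
/     16 4
+     20
dup   20 20
+     40
-7    40 -7
swap  -7 40
+     33
dup   33 33
over  33 33 33
rot   33 33 33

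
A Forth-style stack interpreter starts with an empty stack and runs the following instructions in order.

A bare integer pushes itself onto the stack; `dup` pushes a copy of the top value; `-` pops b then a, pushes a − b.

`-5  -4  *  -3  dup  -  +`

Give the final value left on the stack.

-5  → -5
-4  → -5 -4
*   → 20
-3  → 20 -3
dup → 20 -3 -3
-   → 20 0
+   → 20

20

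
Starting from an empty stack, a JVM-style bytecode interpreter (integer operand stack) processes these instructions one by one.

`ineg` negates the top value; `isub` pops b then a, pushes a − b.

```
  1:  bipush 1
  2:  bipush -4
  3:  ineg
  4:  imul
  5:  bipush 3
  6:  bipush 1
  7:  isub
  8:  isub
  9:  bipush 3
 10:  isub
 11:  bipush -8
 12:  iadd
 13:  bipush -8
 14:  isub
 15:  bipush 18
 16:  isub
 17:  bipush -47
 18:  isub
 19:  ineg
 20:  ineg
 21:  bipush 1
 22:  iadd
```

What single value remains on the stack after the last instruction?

bipush 1   → 1
bipush -4  → 1 -4
ineg       → 1 4
imul       → 4
bipush 3   → 4 3
bipush 1   → 4 3 1
isub       → 4 2
isub       → 2
bipush 3   → 2 3
isub       → -1
bipush -8  → -1 -8
iadd       → -9
bipush -8  → -9 -8
isub       → -1
bipush 18  → -1 18
isub       → -19
bipush -47 → -19 -47
isub       → 28
ineg       → -28
ineg       → 28
bipush 1   → 28 1
iadd       → 29

29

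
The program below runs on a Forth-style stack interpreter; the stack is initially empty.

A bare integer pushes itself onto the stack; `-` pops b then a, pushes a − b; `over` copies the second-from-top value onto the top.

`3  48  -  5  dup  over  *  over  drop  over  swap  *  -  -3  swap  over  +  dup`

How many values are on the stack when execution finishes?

4

3    → [3]
48   → [3, 48]
-    → [-45]
5    → [-45, 5]
dup  → [-45, 5, 5]
over → [-45, 5, 5, 5]
*    → [-45, 5, 25]
over → [-45, 5, 25, 5]
drop → [-45, 5, 25]
over → [-45, 5, 25, 5]
swap → [-45, 5, 5, 25]
*    → [-45, 5, 125]
-    → [-45, -120]
-3   → [-45, -120, -3]
swap → [-45, -3, -120]
over → [-45, -3, -120, -3]
+    → [-45, -3, -123]
dup  → [-45, -3, -123, -123]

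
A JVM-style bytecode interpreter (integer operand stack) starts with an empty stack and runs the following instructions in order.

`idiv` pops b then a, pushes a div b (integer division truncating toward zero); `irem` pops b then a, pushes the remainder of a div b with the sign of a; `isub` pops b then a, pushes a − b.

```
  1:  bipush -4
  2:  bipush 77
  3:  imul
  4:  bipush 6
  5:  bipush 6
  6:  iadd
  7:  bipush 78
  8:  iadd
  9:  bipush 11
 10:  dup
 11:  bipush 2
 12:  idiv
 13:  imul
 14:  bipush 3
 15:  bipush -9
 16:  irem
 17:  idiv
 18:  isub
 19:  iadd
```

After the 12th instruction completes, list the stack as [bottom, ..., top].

[-308, 90, 11, 5]

bipush -4 : [-4]
bipush 77 : [-4, 77]
imul      : [-308]
bipush 6  : [-308, 6]
bipush 6  : [-308, 6, 6]
iadd      : [-308, 12]
bipush 78 : [-308, 12, 78]
iadd      : [-308, 90]
bipush 11 : [-308, 90, 11]
dup       : [-308, 90, 11, 11]
bipush 2  : [-308, 90, 11, 11, 2]
idiv      : [-308, 90, 11, 5]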